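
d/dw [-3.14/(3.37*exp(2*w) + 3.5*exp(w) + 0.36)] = (21.1636*exp(w) + 10.99)*exp(w)/(3.37*exp(2*w) + 3.5*exp(w) + 0.36)^2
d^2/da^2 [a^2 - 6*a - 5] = 2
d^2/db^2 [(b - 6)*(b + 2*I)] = 2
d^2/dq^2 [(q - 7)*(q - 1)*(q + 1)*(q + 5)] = 12*q^2 - 12*q - 72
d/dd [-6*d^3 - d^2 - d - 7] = -18*d^2 - 2*d - 1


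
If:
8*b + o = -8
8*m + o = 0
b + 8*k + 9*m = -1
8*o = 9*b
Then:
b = -64/73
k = -45/292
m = 9/73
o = -72/73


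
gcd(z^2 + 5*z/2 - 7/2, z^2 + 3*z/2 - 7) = z + 7/2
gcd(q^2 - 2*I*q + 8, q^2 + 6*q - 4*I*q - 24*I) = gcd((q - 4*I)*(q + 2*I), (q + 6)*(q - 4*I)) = q - 4*I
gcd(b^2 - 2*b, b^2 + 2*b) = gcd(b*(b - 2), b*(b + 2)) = b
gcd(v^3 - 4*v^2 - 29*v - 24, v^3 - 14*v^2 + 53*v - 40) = v - 8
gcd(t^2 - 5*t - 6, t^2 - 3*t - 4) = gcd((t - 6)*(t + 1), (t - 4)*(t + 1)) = t + 1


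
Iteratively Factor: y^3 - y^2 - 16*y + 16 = (y - 4)*(y^2 + 3*y - 4) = (y - 4)*(y - 1)*(y + 4)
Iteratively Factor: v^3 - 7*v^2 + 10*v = (v - 5)*(v^2 - 2*v) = v*(v - 5)*(v - 2)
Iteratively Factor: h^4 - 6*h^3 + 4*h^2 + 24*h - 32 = (h - 4)*(h^3 - 2*h^2 - 4*h + 8) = (h - 4)*(h - 2)*(h^2 - 4) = (h - 4)*(h - 2)^2*(h + 2)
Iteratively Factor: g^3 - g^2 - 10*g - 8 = (g - 4)*(g^2 + 3*g + 2) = (g - 4)*(g + 1)*(g + 2)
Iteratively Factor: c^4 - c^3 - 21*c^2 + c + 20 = (c - 1)*(c^3 - 21*c - 20) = (c - 5)*(c - 1)*(c^2 + 5*c + 4) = (c - 5)*(c - 1)*(c + 4)*(c + 1)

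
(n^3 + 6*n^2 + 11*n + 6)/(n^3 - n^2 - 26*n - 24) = (n^2 + 5*n + 6)/(n^2 - 2*n - 24)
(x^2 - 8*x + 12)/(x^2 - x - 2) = (x - 6)/(x + 1)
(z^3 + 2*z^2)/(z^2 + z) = z*(z + 2)/(z + 1)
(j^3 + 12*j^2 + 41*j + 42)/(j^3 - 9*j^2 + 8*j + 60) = (j^2 + 10*j + 21)/(j^2 - 11*j + 30)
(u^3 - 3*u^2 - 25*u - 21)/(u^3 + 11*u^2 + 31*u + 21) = (u - 7)/(u + 7)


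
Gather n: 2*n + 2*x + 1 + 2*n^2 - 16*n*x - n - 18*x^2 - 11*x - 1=2*n^2 + n*(1 - 16*x) - 18*x^2 - 9*x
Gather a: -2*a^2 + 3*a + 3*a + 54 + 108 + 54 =-2*a^2 + 6*a + 216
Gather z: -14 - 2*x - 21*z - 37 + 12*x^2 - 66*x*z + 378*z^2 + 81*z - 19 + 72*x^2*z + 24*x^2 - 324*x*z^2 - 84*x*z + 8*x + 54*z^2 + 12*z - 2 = 36*x^2 + 6*x + z^2*(432 - 324*x) + z*(72*x^2 - 150*x + 72) - 72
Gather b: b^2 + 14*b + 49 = b^2 + 14*b + 49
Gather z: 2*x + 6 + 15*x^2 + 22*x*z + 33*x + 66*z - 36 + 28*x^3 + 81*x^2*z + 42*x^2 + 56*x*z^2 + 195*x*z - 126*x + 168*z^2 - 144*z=28*x^3 + 57*x^2 - 91*x + z^2*(56*x + 168) + z*(81*x^2 + 217*x - 78) - 30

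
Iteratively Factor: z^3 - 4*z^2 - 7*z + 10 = (z - 1)*(z^2 - 3*z - 10) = (z - 5)*(z - 1)*(z + 2)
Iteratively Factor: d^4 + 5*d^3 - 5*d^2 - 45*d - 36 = (d + 4)*(d^3 + d^2 - 9*d - 9) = (d + 1)*(d + 4)*(d^2 - 9) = (d + 1)*(d + 3)*(d + 4)*(d - 3)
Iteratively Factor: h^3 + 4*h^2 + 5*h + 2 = (h + 1)*(h^2 + 3*h + 2) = (h + 1)*(h + 2)*(h + 1)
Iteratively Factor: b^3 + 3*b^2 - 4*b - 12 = (b - 2)*(b^2 + 5*b + 6) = (b - 2)*(b + 2)*(b + 3)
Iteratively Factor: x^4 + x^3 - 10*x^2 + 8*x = (x - 1)*(x^3 + 2*x^2 - 8*x) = (x - 2)*(x - 1)*(x^2 + 4*x) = (x - 2)*(x - 1)*(x + 4)*(x)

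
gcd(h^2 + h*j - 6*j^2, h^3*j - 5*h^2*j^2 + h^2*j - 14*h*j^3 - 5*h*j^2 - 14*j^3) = 1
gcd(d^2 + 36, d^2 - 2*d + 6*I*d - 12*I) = d + 6*I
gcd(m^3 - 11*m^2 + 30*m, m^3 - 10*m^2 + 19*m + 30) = m^2 - 11*m + 30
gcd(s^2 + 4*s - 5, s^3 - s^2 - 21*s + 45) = s + 5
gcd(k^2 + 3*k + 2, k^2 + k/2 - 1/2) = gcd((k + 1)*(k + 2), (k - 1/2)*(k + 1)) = k + 1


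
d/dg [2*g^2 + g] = 4*g + 1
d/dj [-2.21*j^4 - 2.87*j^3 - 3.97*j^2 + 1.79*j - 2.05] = -8.84*j^3 - 8.61*j^2 - 7.94*j + 1.79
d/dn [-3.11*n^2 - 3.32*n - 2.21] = -6.22*n - 3.32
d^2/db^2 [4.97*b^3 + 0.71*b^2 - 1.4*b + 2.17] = 29.82*b + 1.42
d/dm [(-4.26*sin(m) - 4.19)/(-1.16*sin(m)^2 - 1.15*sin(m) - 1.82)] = (-4.9416*sin(m)^2 - 9.7208*sin(m) + 2.9347)*cos(m)/(1.3456*sin(m)^4 + 2.668*sin(m)^3 + 5.5449*sin(m)^2 + 4.186*sin(m) + 3.3124)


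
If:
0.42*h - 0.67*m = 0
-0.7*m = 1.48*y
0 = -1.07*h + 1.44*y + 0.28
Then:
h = 0.19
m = 0.12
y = -0.06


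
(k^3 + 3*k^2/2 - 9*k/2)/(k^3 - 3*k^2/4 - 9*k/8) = 4*(k + 3)/(4*k + 3)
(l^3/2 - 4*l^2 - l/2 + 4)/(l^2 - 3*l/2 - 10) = (-l^3 + 8*l^2 + l - 8)/(-2*l^2 + 3*l + 20)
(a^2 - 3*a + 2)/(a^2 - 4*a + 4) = (a - 1)/(a - 2)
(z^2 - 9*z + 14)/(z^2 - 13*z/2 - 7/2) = 2*(z - 2)/(2*z + 1)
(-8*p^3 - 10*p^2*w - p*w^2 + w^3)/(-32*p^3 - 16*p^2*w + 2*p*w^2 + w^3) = (p + w)/(4*p + w)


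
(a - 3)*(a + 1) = a^2 - 2*a - 3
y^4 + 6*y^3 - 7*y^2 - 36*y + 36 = (y - 2)*(y - 1)*(y + 3)*(y + 6)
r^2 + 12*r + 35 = (r + 5)*(r + 7)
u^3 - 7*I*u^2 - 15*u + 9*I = (u - 3*I)^2*(u - I)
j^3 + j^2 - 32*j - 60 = (j - 6)*(j + 2)*(j + 5)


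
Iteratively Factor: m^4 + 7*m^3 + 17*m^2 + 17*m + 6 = (m + 2)*(m^3 + 5*m^2 + 7*m + 3) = (m + 1)*(m + 2)*(m^2 + 4*m + 3) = (m + 1)^2*(m + 2)*(m + 3)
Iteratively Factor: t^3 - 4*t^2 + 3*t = (t)*(t^2 - 4*t + 3) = t*(t - 1)*(t - 3)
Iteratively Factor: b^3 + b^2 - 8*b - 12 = (b + 2)*(b^2 - b - 6) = (b + 2)^2*(b - 3)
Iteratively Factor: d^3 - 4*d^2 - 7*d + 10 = (d - 1)*(d^2 - 3*d - 10) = (d - 5)*(d - 1)*(d + 2)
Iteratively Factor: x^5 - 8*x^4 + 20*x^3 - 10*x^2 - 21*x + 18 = (x - 3)*(x^4 - 5*x^3 + 5*x^2 + 5*x - 6) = (x - 3)*(x - 1)*(x^3 - 4*x^2 + x + 6) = (x - 3)*(x - 1)*(x + 1)*(x^2 - 5*x + 6) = (x - 3)*(x - 2)*(x - 1)*(x + 1)*(x - 3)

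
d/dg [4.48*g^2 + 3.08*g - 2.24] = 8.96*g + 3.08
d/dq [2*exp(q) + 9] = 2*exp(q)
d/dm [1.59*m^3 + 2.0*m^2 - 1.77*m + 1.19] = 4.77*m^2 + 4.0*m - 1.77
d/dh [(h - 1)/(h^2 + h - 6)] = (h^2 + h - (h - 1)*(2*h + 1) - 6)/(h^2 + h - 6)^2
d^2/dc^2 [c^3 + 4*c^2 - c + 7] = 6*c + 8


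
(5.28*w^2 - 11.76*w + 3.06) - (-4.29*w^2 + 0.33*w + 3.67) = 9.57*w^2 - 12.09*w - 0.61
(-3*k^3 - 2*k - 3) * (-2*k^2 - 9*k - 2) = 6*k^5 + 27*k^4 + 10*k^3 + 24*k^2 + 31*k + 6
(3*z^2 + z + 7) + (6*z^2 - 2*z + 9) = 9*z^2 - z + 16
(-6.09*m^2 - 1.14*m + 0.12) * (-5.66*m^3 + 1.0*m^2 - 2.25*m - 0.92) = 34.4694*m^5 + 0.3624*m^4 + 11.8833*m^3 + 8.2878*m^2 + 0.7788*m - 0.1104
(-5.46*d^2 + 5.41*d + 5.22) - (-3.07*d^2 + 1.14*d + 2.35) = -2.39*d^2 + 4.27*d + 2.87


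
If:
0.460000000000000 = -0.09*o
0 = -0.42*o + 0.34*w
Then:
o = -5.11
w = -6.31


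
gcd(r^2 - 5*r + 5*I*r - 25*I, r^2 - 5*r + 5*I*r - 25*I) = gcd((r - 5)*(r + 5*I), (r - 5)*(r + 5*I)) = r^2 + r*(-5 + 5*I) - 25*I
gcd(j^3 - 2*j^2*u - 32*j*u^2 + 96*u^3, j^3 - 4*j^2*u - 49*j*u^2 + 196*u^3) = -j + 4*u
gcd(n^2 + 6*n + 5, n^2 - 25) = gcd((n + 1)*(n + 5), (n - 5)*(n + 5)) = n + 5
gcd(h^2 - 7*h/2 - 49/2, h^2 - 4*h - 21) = h - 7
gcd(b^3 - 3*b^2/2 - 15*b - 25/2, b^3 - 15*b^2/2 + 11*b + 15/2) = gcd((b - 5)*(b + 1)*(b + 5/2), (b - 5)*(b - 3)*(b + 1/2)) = b - 5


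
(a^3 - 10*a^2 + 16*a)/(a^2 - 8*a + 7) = a*(a^2 - 10*a + 16)/(a^2 - 8*a + 7)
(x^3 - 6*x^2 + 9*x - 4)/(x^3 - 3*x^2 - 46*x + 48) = (x^2 - 5*x + 4)/(x^2 - 2*x - 48)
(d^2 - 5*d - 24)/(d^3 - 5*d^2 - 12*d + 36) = (d - 8)/(d^2 - 8*d + 12)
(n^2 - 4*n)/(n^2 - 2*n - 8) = n/(n + 2)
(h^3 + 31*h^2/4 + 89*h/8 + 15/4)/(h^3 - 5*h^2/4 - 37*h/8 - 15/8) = (h + 6)/(h - 3)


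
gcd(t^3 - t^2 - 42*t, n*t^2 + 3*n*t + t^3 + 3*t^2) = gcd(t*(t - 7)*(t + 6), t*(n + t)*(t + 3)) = t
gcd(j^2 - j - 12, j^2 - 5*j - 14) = 1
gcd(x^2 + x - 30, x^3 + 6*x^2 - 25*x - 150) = x^2 + x - 30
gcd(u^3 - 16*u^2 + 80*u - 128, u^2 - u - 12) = u - 4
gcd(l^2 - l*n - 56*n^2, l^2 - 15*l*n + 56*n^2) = l - 8*n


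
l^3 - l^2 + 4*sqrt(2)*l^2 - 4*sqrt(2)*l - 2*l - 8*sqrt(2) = (l - 2)*(l + 1)*(l + 4*sqrt(2))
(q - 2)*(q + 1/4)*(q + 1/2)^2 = q^4 - 3*q^3/4 - 2*q^2 - 15*q/16 - 1/8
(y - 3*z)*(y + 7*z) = y^2 + 4*y*z - 21*z^2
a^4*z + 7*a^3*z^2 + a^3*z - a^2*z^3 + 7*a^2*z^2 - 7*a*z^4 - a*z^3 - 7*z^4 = (a - z)*(a + z)*(a + 7*z)*(a*z + z)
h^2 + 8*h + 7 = (h + 1)*(h + 7)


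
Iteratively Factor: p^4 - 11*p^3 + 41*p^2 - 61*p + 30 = (p - 5)*(p^3 - 6*p^2 + 11*p - 6) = (p - 5)*(p - 3)*(p^2 - 3*p + 2) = (p - 5)*(p - 3)*(p - 2)*(p - 1)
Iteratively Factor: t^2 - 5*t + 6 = (t - 2)*(t - 3)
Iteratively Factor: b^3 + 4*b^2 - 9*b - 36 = (b + 3)*(b^2 + b - 12) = (b - 3)*(b + 3)*(b + 4)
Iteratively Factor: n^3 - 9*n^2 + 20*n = (n)*(n^2 - 9*n + 20) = n*(n - 5)*(n - 4)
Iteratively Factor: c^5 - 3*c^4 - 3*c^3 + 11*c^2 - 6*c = (c - 1)*(c^4 - 2*c^3 - 5*c^2 + 6*c) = (c - 1)*(c + 2)*(c^3 - 4*c^2 + 3*c) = c*(c - 1)*(c + 2)*(c^2 - 4*c + 3) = c*(c - 3)*(c - 1)*(c + 2)*(c - 1)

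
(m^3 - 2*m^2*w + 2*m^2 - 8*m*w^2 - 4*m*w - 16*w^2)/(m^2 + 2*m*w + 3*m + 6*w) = (m^2 - 4*m*w + 2*m - 8*w)/(m + 3)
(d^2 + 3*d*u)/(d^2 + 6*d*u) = (d + 3*u)/(d + 6*u)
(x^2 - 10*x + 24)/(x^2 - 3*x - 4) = (x - 6)/(x + 1)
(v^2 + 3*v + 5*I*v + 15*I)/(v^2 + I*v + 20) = (v + 3)/(v - 4*I)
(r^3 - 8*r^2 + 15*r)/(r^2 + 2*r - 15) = r*(r - 5)/(r + 5)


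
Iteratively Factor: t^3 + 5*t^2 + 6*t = (t + 3)*(t^2 + 2*t) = t*(t + 3)*(t + 2)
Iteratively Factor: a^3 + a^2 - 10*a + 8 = (a - 2)*(a^2 + 3*a - 4) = (a - 2)*(a + 4)*(a - 1)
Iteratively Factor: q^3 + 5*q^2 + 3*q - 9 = (q + 3)*(q^2 + 2*q - 3) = (q + 3)^2*(q - 1)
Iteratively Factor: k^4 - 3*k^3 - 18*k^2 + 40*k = (k - 2)*(k^3 - k^2 - 20*k) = (k - 5)*(k - 2)*(k^2 + 4*k) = k*(k - 5)*(k - 2)*(k + 4)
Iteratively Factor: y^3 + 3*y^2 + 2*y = (y + 1)*(y^2 + 2*y) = (y + 1)*(y + 2)*(y)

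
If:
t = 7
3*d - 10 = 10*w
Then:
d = 10*w/3 + 10/3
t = 7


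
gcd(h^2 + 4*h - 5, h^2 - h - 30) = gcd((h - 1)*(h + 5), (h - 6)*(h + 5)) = h + 5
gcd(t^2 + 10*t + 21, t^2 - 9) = t + 3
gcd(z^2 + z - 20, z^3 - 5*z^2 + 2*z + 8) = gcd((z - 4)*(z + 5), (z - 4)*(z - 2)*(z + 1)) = z - 4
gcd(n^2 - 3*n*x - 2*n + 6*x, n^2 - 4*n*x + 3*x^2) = -n + 3*x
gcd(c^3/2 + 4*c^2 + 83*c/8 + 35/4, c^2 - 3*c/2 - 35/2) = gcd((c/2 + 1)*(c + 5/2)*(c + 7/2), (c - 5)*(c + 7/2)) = c + 7/2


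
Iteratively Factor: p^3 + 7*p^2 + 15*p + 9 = (p + 3)*(p^2 + 4*p + 3) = (p + 1)*(p + 3)*(p + 3)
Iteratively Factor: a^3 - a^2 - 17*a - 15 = (a + 1)*(a^2 - 2*a - 15) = (a + 1)*(a + 3)*(a - 5)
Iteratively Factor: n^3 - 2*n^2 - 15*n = (n - 5)*(n^2 + 3*n) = n*(n - 5)*(n + 3)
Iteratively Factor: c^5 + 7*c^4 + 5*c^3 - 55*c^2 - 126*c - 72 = (c + 4)*(c^4 + 3*c^3 - 7*c^2 - 27*c - 18) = (c + 2)*(c + 4)*(c^3 + c^2 - 9*c - 9) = (c + 2)*(c + 3)*(c + 4)*(c^2 - 2*c - 3) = (c - 3)*(c + 2)*(c + 3)*(c + 4)*(c + 1)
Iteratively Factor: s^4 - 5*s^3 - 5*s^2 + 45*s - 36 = (s - 4)*(s^3 - s^2 - 9*s + 9) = (s - 4)*(s - 3)*(s^2 + 2*s - 3) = (s - 4)*(s - 3)*(s - 1)*(s + 3)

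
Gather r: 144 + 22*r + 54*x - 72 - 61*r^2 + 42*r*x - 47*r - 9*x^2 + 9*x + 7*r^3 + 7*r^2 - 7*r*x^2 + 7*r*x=7*r^3 - 54*r^2 + r*(-7*x^2 + 49*x - 25) - 9*x^2 + 63*x + 72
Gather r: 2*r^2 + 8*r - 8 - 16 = 2*r^2 + 8*r - 24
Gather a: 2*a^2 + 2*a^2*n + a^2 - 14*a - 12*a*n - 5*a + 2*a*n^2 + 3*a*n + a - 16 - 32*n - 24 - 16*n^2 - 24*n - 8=a^2*(2*n + 3) + a*(2*n^2 - 9*n - 18) - 16*n^2 - 56*n - 48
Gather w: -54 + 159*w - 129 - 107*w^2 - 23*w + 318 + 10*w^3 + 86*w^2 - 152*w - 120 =10*w^3 - 21*w^2 - 16*w + 15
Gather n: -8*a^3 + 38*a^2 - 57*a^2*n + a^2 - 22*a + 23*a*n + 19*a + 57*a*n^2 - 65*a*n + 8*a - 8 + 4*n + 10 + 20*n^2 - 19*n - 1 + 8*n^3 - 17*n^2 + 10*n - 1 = -8*a^3 + 39*a^2 + 5*a + 8*n^3 + n^2*(57*a + 3) + n*(-57*a^2 - 42*a - 5)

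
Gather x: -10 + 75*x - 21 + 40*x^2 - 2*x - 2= 40*x^2 + 73*x - 33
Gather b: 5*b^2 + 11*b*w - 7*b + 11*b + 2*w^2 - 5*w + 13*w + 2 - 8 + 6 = 5*b^2 + b*(11*w + 4) + 2*w^2 + 8*w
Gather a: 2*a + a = 3*a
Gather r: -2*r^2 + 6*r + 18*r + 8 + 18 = -2*r^2 + 24*r + 26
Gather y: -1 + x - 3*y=x - 3*y - 1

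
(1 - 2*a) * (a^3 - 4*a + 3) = -2*a^4 + a^3 + 8*a^2 - 10*a + 3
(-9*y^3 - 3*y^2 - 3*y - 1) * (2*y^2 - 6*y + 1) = -18*y^5 + 48*y^4 + 3*y^3 + 13*y^2 + 3*y - 1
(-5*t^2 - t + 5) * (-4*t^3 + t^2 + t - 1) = 20*t^5 - t^4 - 26*t^3 + 9*t^2 + 6*t - 5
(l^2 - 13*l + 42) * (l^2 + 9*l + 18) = l^4 - 4*l^3 - 57*l^2 + 144*l + 756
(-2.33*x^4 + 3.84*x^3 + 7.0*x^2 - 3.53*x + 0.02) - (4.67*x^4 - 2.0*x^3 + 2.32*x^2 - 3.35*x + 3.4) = -7.0*x^4 + 5.84*x^3 + 4.68*x^2 - 0.18*x - 3.38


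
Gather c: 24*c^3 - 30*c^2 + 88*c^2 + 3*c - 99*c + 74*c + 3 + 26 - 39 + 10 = 24*c^3 + 58*c^2 - 22*c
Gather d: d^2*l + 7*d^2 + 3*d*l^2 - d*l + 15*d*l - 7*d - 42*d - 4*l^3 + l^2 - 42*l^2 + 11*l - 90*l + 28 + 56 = d^2*(l + 7) + d*(3*l^2 + 14*l - 49) - 4*l^3 - 41*l^2 - 79*l + 84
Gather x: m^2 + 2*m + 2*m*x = m^2 + 2*m*x + 2*m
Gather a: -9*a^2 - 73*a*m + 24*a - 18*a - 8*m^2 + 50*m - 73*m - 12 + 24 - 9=-9*a^2 + a*(6 - 73*m) - 8*m^2 - 23*m + 3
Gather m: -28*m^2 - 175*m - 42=-28*m^2 - 175*m - 42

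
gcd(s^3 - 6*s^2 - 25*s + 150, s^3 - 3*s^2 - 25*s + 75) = s^2 - 25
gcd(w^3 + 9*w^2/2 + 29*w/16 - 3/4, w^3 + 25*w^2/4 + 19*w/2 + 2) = w + 4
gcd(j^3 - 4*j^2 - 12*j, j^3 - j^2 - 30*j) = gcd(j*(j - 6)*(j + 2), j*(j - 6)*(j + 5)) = j^2 - 6*j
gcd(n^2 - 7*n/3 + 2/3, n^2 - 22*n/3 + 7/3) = n - 1/3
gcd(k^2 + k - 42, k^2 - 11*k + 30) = k - 6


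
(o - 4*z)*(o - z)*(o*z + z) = o^3*z - 5*o^2*z^2 + o^2*z + 4*o*z^3 - 5*o*z^2 + 4*z^3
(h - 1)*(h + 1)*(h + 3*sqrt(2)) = h^3 + 3*sqrt(2)*h^2 - h - 3*sqrt(2)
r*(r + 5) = r^2 + 5*r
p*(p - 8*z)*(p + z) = p^3 - 7*p^2*z - 8*p*z^2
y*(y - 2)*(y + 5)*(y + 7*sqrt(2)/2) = y^4 + 3*y^3 + 7*sqrt(2)*y^3/2 - 10*y^2 + 21*sqrt(2)*y^2/2 - 35*sqrt(2)*y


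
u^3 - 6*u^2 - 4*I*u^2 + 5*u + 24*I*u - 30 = (u - 6)*(u - 5*I)*(u + I)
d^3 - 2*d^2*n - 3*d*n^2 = d*(d - 3*n)*(d + n)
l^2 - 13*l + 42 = (l - 7)*(l - 6)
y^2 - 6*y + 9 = (y - 3)^2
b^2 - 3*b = b*(b - 3)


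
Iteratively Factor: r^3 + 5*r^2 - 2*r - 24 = (r + 4)*(r^2 + r - 6) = (r - 2)*(r + 4)*(r + 3)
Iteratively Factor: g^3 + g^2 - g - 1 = (g + 1)*(g^2 - 1) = (g - 1)*(g + 1)*(g + 1)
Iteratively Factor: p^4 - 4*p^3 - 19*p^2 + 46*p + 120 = (p - 4)*(p^3 - 19*p - 30) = (p - 4)*(p + 2)*(p^2 - 2*p - 15) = (p - 5)*(p - 4)*(p + 2)*(p + 3)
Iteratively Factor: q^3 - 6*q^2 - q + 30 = (q + 2)*(q^2 - 8*q + 15) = (q - 3)*(q + 2)*(q - 5)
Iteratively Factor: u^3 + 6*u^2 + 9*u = (u)*(u^2 + 6*u + 9) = u*(u + 3)*(u + 3)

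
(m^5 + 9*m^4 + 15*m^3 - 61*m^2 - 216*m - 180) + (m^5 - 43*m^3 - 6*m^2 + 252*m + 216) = 2*m^5 + 9*m^4 - 28*m^3 - 67*m^2 + 36*m + 36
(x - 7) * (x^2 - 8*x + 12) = x^3 - 15*x^2 + 68*x - 84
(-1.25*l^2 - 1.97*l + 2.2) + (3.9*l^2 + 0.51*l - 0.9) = 2.65*l^2 - 1.46*l + 1.3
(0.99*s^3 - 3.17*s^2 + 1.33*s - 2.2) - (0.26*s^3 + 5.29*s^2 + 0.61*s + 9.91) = 0.73*s^3 - 8.46*s^2 + 0.72*s - 12.11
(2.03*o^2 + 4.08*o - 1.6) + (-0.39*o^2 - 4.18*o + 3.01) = 1.64*o^2 - 0.0999999999999996*o + 1.41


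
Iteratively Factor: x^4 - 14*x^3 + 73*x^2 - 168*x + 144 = (x - 4)*(x^3 - 10*x^2 + 33*x - 36) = (x - 4)*(x - 3)*(x^2 - 7*x + 12) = (x - 4)^2*(x - 3)*(x - 3)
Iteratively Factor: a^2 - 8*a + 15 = (a - 5)*(a - 3)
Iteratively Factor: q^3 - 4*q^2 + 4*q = (q - 2)*(q^2 - 2*q) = q*(q - 2)*(q - 2)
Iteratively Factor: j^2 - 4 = (j + 2)*(j - 2)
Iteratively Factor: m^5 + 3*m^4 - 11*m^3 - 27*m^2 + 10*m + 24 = (m - 3)*(m^4 + 6*m^3 + 7*m^2 - 6*m - 8) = (m - 3)*(m + 4)*(m^3 + 2*m^2 - m - 2) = (m - 3)*(m + 1)*(m + 4)*(m^2 + m - 2) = (m - 3)*(m + 1)*(m + 2)*(m + 4)*(m - 1)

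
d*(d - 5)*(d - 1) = d^3 - 6*d^2 + 5*d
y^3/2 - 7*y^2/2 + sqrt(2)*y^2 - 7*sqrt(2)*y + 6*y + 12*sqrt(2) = (y/2 + sqrt(2))*(y - 4)*(y - 3)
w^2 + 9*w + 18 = (w + 3)*(w + 6)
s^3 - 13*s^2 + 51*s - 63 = (s - 7)*(s - 3)^2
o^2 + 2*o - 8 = (o - 2)*(o + 4)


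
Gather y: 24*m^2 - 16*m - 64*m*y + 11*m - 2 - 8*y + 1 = 24*m^2 - 5*m + y*(-64*m - 8) - 1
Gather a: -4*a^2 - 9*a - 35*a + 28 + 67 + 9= -4*a^2 - 44*a + 104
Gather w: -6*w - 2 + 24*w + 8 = 18*w + 6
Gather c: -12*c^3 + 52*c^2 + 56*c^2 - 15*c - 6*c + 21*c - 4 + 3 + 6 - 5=-12*c^3 + 108*c^2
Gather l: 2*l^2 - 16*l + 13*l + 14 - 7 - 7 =2*l^2 - 3*l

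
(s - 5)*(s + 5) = s^2 - 25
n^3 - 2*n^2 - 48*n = n*(n - 8)*(n + 6)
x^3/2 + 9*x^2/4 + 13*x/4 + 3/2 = (x/2 + 1/2)*(x + 3/2)*(x + 2)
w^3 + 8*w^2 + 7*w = w*(w + 1)*(w + 7)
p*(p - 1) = p^2 - p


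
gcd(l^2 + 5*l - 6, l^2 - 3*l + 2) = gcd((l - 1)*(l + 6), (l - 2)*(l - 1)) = l - 1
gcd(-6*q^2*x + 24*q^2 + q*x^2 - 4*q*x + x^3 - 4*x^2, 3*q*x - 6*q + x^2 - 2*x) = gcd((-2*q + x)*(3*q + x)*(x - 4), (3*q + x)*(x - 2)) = 3*q + x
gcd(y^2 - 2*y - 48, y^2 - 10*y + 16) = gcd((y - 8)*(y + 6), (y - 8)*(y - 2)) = y - 8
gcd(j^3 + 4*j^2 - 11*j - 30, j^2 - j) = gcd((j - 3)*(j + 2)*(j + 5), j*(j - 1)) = 1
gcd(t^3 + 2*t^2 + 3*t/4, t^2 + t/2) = t^2 + t/2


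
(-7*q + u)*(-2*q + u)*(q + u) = 14*q^3 + 5*q^2*u - 8*q*u^2 + u^3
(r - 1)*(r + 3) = r^2 + 2*r - 3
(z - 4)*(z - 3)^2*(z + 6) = z^4 - 4*z^3 - 27*z^2 + 162*z - 216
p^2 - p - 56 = (p - 8)*(p + 7)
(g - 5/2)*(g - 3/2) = g^2 - 4*g + 15/4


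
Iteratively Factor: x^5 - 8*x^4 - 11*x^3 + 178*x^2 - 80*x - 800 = (x + 4)*(x^4 - 12*x^3 + 37*x^2 + 30*x - 200) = (x - 4)*(x + 4)*(x^3 - 8*x^2 + 5*x + 50) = (x - 4)*(x + 2)*(x + 4)*(x^2 - 10*x + 25) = (x - 5)*(x - 4)*(x + 2)*(x + 4)*(x - 5)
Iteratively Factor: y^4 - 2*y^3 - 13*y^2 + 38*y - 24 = (y - 1)*(y^3 - y^2 - 14*y + 24) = (y - 1)*(y + 4)*(y^2 - 5*y + 6) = (y - 2)*(y - 1)*(y + 4)*(y - 3)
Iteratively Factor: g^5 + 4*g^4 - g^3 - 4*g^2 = (g + 4)*(g^4 - g^2) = (g - 1)*(g + 4)*(g^3 + g^2) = (g - 1)*(g + 1)*(g + 4)*(g^2) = g*(g - 1)*(g + 1)*(g + 4)*(g)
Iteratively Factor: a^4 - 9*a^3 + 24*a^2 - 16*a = (a - 1)*(a^3 - 8*a^2 + 16*a) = a*(a - 1)*(a^2 - 8*a + 16) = a*(a - 4)*(a - 1)*(a - 4)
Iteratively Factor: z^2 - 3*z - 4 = (z - 4)*(z + 1)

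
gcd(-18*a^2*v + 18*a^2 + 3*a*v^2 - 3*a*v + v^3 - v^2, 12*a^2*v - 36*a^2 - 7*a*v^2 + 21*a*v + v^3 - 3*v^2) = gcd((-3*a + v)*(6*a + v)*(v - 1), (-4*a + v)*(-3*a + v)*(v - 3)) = -3*a + v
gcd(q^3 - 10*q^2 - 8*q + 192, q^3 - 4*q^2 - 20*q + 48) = q^2 - 2*q - 24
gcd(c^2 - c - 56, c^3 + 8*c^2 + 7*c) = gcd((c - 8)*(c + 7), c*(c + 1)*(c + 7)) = c + 7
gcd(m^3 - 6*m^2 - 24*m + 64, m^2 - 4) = m - 2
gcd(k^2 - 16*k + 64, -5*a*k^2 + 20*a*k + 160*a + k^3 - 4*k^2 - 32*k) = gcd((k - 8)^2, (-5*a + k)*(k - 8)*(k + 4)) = k - 8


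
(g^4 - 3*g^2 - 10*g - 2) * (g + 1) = g^5 + g^4 - 3*g^3 - 13*g^2 - 12*g - 2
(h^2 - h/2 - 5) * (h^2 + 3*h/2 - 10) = h^4 + h^3 - 63*h^2/4 - 5*h/2 + 50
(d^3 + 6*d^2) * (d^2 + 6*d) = d^5 + 12*d^4 + 36*d^3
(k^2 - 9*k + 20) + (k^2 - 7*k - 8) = 2*k^2 - 16*k + 12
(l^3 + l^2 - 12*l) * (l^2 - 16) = l^5 + l^4 - 28*l^3 - 16*l^2 + 192*l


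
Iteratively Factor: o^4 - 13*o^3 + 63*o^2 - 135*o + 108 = (o - 3)*(o^3 - 10*o^2 + 33*o - 36) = (o - 3)^2*(o^2 - 7*o + 12) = (o - 3)^3*(o - 4)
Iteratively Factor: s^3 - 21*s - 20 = (s + 4)*(s^2 - 4*s - 5) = (s - 5)*(s + 4)*(s + 1)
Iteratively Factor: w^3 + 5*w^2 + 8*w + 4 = (w + 1)*(w^2 + 4*w + 4) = (w + 1)*(w + 2)*(w + 2)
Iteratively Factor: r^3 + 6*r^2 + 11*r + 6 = (r + 2)*(r^2 + 4*r + 3) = (r + 1)*(r + 2)*(r + 3)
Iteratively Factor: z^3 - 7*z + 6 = (z - 2)*(z^2 + 2*z - 3) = (z - 2)*(z + 3)*(z - 1)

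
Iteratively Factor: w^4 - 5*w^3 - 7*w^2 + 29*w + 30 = (w + 1)*(w^3 - 6*w^2 - w + 30) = (w + 1)*(w + 2)*(w^2 - 8*w + 15) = (w - 5)*(w + 1)*(w + 2)*(w - 3)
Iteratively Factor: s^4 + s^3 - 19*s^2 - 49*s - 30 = (s - 5)*(s^3 + 6*s^2 + 11*s + 6) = (s - 5)*(s + 1)*(s^2 + 5*s + 6) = (s - 5)*(s + 1)*(s + 3)*(s + 2)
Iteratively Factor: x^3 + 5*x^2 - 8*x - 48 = (x + 4)*(x^2 + x - 12) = (x - 3)*(x + 4)*(x + 4)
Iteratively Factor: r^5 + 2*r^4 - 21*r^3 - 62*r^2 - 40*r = (r + 4)*(r^4 - 2*r^3 - 13*r^2 - 10*r) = (r + 1)*(r + 4)*(r^3 - 3*r^2 - 10*r) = r*(r + 1)*(r + 4)*(r^2 - 3*r - 10) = r*(r - 5)*(r + 1)*(r + 4)*(r + 2)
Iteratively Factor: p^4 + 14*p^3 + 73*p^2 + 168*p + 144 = (p + 4)*(p^3 + 10*p^2 + 33*p + 36) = (p + 4)^2*(p^2 + 6*p + 9) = (p + 3)*(p + 4)^2*(p + 3)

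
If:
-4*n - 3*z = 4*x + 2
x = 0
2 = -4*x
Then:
No Solution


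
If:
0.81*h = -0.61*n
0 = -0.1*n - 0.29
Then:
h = 2.18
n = -2.90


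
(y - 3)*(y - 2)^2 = y^3 - 7*y^2 + 16*y - 12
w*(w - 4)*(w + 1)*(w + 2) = w^4 - w^3 - 10*w^2 - 8*w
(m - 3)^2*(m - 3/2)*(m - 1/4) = m^4 - 31*m^3/4 + 159*m^2/8 - 18*m + 27/8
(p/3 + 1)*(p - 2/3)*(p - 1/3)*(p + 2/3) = p^4/3 + 8*p^3/9 - 13*p^2/27 - 32*p/81 + 4/27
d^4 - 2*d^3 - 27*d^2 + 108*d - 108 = (d - 3)^2*(d - 2)*(d + 6)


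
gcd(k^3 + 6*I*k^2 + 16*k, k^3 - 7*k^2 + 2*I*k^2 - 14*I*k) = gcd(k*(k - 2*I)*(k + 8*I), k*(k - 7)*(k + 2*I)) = k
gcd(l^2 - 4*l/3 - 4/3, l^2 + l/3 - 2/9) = l + 2/3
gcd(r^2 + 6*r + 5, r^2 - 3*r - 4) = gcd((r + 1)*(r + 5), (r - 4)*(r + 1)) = r + 1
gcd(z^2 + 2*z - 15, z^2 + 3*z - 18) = z - 3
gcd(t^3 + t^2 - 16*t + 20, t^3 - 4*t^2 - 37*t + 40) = t + 5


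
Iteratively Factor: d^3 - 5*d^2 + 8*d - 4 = (d - 2)*(d^2 - 3*d + 2) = (d - 2)*(d - 1)*(d - 2)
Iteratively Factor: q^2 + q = (q)*(q + 1)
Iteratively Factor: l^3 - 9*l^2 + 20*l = (l - 5)*(l^2 - 4*l) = l*(l - 5)*(l - 4)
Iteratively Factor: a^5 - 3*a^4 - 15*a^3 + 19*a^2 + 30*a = (a + 3)*(a^4 - 6*a^3 + 3*a^2 + 10*a) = a*(a + 3)*(a^3 - 6*a^2 + 3*a + 10) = a*(a - 5)*(a + 3)*(a^2 - a - 2) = a*(a - 5)*(a - 2)*(a + 3)*(a + 1)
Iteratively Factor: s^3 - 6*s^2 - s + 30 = (s - 5)*(s^2 - s - 6) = (s - 5)*(s + 2)*(s - 3)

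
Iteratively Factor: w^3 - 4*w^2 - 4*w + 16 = (w - 4)*(w^2 - 4) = (w - 4)*(w - 2)*(w + 2)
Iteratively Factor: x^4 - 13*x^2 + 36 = (x + 2)*(x^3 - 2*x^2 - 9*x + 18) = (x - 3)*(x + 2)*(x^2 + x - 6) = (x - 3)*(x - 2)*(x + 2)*(x + 3)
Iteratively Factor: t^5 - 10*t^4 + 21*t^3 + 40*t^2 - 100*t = (t)*(t^4 - 10*t^3 + 21*t^2 + 40*t - 100) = t*(t + 2)*(t^3 - 12*t^2 + 45*t - 50) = t*(t - 2)*(t + 2)*(t^2 - 10*t + 25) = t*(t - 5)*(t - 2)*(t + 2)*(t - 5)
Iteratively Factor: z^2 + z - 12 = (z + 4)*(z - 3)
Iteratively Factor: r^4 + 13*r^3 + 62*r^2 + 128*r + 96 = (r + 4)*(r^3 + 9*r^2 + 26*r + 24) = (r + 4)^2*(r^2 + 5*r + 6) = (r + 2)*(r + 4)^2*(r + 3)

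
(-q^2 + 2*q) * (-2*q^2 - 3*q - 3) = 2*q^4 - q^3 - 3*q^2 - 6*q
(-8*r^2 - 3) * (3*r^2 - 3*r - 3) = -24*r^4 + 24*r^3 + 15*r^2 + 9*r + 9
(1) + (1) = 2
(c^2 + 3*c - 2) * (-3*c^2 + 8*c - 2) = -3*c^4 - c^3 + 28*c^2 - 22*c + 4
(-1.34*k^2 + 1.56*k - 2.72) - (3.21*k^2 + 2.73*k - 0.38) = -4.55*k^2 - 1.17*k - 2.34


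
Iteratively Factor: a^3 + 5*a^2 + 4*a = (a + 1)*(a^2 + 4*a) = (a + 1)*(a + 4)*(a)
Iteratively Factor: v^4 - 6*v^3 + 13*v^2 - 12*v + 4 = (v - 2)*(v^3 - 4*v^2 + 5*v - 2) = (v - 2)*(v - 1)*(v^2 - 3*v + 2) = (v - 2)^2*(v - 1)*(v - 1)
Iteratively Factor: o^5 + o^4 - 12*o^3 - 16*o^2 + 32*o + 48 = (o + 2)*(o^4 - o^3 - 10*o^2 + 4*o + 24) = (o + 2)^2*(o^3 - 3*o^2 - 4*o + 12) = (o + 2)^3*(o^2 - 5*o + 6) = (o - 3)*(o + 2)^3*(o - 2)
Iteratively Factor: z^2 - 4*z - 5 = (z + 1)*(z - 5)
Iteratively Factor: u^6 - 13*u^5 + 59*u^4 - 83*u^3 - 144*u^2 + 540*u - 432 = (u - 4)*(u^5 - 9*u^4 + 23*u^3 + 9*u^2 - 108*u + 108) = (u - 4)*(u - 3)*(u^4 - 6*u^3 + 5*u^2 + 24*u - 36) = (u - 4)*(u - 3)^2*(u^3 - 3*u^2 - 4*u + 12) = (u - 4)*(u - 3)^3*(u^2 - 4) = (u - 4)*(u - 3)^3*(u - 2)*(u + 2)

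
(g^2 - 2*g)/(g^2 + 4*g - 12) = g/(g + 6)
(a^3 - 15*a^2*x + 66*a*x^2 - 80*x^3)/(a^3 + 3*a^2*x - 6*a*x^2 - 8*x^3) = (a^2 - 13*a*x + 40*x^2)/(a^2 + 5*a*x + 4*x^2)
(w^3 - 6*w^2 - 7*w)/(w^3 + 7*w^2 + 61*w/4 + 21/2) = 4*w*(w^2 - 6*w - 7)/(4*w^3 + 28*w^2 + 61*w + 42)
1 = 1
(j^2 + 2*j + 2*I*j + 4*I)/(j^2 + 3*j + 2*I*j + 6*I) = (j + 2)/(j + 3)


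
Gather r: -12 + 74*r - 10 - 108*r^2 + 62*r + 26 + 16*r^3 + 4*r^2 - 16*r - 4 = 16*r^3 - 104*r^2 + 120*r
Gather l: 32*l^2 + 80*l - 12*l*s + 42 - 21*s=32*l^2 + l*(80 - 12*s) - 21*s + 42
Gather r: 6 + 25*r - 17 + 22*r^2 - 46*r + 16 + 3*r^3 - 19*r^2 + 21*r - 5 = 3*r^3 + 3*r^2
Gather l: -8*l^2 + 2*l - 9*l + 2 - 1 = -8*l^2 - 7*l + 1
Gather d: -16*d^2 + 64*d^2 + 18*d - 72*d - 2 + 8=48*d^2 - 54*d + 6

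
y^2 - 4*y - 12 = (y - 6)*(y + 2)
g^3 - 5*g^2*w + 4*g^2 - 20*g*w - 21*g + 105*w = (g - 3)*(g + 7)*(g - 5*w)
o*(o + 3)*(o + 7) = o^3 + 10*o^2 + 21*o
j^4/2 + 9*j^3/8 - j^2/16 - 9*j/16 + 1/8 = (j/2 + 1/2)*(j - 1/2)*(j - 1/4)*(j + 2)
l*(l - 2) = l^2 - 2*l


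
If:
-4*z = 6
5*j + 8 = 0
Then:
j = -8/5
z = -3/2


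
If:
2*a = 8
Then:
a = 4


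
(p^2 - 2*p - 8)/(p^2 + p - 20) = (p + 2)/(p + 5)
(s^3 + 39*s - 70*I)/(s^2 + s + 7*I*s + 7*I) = (s^2 - 7*I*s - 10)/(s + 1)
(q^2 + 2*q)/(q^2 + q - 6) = q*(q + 2)/(q^2 + q - 6)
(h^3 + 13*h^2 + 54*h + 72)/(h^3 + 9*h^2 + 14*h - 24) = (h + 3)/(h - 1)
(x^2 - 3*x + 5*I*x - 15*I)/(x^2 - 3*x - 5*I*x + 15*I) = (x + 5*I)/(x - 5*I)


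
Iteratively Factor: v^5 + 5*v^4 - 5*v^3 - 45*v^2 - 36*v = (v - 3)*(v^4 + 8*v^3 + 19*v^2 + 12*v) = (v - 3)*(v + 4)*(v^3 + 4*v^2 + 3*v) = (v - 3)*(v + 1)*(v + 4)*(v^2 + 3*v) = v*(v - 3)*(v + 1)*(v + 4)*(v + 3)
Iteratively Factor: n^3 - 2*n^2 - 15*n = (n - 5)*(n^2 + 3*n) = (n - 5)*(n + 3)*(n)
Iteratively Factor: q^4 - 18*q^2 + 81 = (q - 3)*(q^3 + 3*q^2 - 9*q - 27) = (q - 3)^2*(q^2 + 6*q + 9) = (q - 3)^2*(q + 3)*(q + 3)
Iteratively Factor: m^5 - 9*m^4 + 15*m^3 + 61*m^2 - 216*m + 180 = (m - 3)*(m^4 - 6*m^3 - 3*m^2 + 52*m - 60) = (m - 3)*(m + 3)*(m^3 - 9*m^2 + 24*m - 20) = (m - 5)*(m - 3)*(m + 3)*(m^2 - 4*m + 4) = (m - 5)*(m - 3)*(m - 2)*(m + 3)*(m - 2)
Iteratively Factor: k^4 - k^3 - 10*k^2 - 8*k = (k)*(k^3 - k^2 - 10*k - 8) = k*(k - 4)*(k^2 + 3*k + 2) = k*(k - 4)*(k + 2)*(k + 1)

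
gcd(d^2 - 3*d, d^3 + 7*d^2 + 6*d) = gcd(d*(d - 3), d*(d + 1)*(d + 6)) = d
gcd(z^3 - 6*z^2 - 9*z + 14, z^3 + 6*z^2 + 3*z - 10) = z^2 + z - 2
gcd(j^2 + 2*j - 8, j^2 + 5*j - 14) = j - 2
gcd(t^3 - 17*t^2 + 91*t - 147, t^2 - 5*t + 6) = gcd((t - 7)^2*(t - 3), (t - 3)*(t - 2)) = t - 3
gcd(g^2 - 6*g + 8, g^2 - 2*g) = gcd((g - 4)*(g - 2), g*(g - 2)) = g - 2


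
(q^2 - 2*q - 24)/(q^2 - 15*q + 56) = (q^2 - 2*q - 24)/(q^2 - 15*q + 56)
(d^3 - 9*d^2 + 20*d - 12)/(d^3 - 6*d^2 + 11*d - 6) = (d - 6)/(d - 3)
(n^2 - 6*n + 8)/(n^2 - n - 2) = (n - 4)/(n + 1)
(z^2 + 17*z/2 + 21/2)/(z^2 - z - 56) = (z + 3/2)/(z - 8)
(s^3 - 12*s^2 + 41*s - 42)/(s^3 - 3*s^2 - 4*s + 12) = (s - 7)/(s + 2)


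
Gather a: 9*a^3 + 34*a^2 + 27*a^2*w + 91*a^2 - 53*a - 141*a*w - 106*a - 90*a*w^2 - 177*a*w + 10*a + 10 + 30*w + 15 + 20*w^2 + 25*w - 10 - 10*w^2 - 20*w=9*a^3 + a^2*(27*w + 125) + a*(-90*w^2 - 318*w - 149) + 10*w^2 + 35*w + 15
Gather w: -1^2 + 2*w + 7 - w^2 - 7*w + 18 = -w^2 - 5*w + 24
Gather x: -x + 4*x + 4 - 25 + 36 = 3*x + 15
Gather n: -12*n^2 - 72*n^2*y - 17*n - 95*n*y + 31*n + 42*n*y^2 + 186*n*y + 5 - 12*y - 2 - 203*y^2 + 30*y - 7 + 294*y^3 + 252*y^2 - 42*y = n^2*(-72*y - 12) + n*(42*y^2 + 91*y + 14) + 294*y^3 + 49*y^2 - 24*y - 4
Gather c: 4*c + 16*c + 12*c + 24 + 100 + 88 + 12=32*c + 224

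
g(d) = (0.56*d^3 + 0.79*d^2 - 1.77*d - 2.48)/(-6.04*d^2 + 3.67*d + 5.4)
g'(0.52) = -0.34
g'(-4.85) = -0.09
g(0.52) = -0.55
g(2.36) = -0.26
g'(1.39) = -21.49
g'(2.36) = -0.25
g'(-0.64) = 36.42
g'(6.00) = -0.10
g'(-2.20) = -0.07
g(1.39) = 1.63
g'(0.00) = -0.02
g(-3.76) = 0.15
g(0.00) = -0.46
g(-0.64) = -2.03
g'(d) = (12.08*d - 3.67)*(0.56*d^3 + 0.79*d^2 - 1.77*d - 2.48)/(-6.04*d^2 + 3.67*d + 5.4)^2 + (1.68*d^2 + 1.58*d - 1.77)/(-6.04*d^2 + 3.67*d + 5.4) = (-3.3824*d^4 + 4.1104*d^3 + 1.2805*d^2 - 21.4264*d - 0.456400000000002)/(36.4816*d^4 - 44.3336*d^3 - 51.7631*d^2 + 39.636*d + 29.16)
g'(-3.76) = -0.09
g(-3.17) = 0.10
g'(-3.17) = -0.09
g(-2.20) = 0.02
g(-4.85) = 0.25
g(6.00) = -0.72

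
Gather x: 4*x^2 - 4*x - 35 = 4*x^2 - 4*x - 35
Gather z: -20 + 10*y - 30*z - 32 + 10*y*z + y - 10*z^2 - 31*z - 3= 11*y - 10*z^2 + z*(10*y - 61) - 55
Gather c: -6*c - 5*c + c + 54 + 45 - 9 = 90 - 10*c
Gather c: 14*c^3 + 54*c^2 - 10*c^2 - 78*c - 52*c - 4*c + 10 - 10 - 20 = 14*c^3 + 44*c^2 - 134*c - 20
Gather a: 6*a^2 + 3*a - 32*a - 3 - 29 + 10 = 6*a^2 - 29*a - 22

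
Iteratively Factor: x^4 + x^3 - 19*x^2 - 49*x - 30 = (x + 1)*(x^3 - 19*x - 30) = (x + 1)*(x + 2)*(x^2 - 2*x - 15) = (x + 1)*(x + 2)*(x + 3)*(x - 5)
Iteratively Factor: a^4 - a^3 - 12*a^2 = (a - 4)*(a^3 + 3*a^2) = a*(a - 4)*(a^2 + 3*a) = a*(a - 4)*(a + 3)*(a)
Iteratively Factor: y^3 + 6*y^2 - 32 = (y - 2)*(y^2 + 8*y + 16) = (y - 2)*(y + 4)*(y + 4)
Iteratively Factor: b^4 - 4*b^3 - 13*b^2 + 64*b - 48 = (b - 4)*(b^3 - 13*b + 12) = (b - 4)*(b - 3)*(b^2 + 3*b - 4) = (b - 4)*(b - 3)*(b + 4)*(b - 1)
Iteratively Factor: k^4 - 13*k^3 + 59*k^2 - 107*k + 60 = (k - 5)*(k^3 - 8*k^2 + 19*k - 12) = (k - 5)*(k - 4)*(k^2 - 4*k + 3) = (k - 5)*(k - 4)*(k - 3)*(k - 1)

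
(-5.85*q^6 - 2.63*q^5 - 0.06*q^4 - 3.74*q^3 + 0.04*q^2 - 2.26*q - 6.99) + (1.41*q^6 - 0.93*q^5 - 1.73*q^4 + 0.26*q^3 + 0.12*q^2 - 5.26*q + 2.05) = -4.44*q^6 - 3.56*q^5 - 1.79*q^4 - 3.48*q^3 + 0.16*q^2 - 7.52*q - 4.94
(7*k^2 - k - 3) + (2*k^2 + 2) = 9*k^2 - k - 1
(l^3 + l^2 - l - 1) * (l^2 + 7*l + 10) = l^5 + 8*l^4 + 16*l^3 + 2*l^2 - 17*l - 10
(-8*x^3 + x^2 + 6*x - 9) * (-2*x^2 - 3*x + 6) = 16*x^5 + 22*x^4 - 63*x^3 + 6*x^2 + 63*x - 54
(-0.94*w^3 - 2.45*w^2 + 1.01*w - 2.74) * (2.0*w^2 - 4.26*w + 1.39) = -1.88*w^5 - 0.895600000000001*w^4 + 11.1504*w^3 - 13.1881*w^2 + 13.0763*w - 3.8086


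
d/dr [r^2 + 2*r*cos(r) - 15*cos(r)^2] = -2*r*sin(r) + 2*r + 15*sin(2*r) + 2*cos(r)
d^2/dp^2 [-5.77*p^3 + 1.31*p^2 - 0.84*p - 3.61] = 2.62 - 34.62*p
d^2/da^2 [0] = 0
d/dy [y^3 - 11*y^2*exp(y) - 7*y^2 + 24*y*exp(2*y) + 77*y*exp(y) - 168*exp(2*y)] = -11*y^2*exp(y) + 3*y^2 + 48*y*exp(2*y) + 55*y*exp(y) - 14*y - 312*exp(2*y) + 77*exp(y)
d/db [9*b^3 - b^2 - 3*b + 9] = 27*b^2 - 2*b - 3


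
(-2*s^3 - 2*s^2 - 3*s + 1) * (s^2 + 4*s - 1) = -2*s^5 - 10*s^4 - 9*s^3 - 9*s^2 + 7*s - 1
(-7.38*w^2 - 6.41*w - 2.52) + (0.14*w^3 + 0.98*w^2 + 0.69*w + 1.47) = 0.14*w^3 - 6.4*w^2 - 5.72*w - 1.05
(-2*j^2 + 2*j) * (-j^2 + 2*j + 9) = 2*j^4 - 6*j^3 - 14*j^2 + 18*j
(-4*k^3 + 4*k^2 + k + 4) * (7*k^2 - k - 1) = -28*k^5 + 32*k^4 + 7*k^3 + 23*k^2 - 5*k - 4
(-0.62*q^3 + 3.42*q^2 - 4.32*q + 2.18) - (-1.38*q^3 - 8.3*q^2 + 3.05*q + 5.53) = 0.76*q^3 + 11.72*q^2 - 7.37*q - 3.35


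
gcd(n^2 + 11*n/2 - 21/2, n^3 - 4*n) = 1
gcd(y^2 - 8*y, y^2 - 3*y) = y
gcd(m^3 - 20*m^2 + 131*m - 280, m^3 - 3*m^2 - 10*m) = m - 5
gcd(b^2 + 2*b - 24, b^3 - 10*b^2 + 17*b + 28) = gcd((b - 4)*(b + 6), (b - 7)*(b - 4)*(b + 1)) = b - 4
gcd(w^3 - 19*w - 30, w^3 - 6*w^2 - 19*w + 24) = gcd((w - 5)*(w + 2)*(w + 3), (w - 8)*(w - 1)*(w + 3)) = w + 3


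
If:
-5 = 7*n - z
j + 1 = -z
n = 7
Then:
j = -55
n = 7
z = 54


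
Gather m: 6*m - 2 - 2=6*m - 4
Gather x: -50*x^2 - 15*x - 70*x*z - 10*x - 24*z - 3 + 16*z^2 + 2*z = -50*x^2 + x*(-70*z - 25) + 16*z^2 - 22*z - 3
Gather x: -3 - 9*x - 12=-9*x - 15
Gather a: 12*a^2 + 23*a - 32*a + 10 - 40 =12*a^2 - 9*a - 30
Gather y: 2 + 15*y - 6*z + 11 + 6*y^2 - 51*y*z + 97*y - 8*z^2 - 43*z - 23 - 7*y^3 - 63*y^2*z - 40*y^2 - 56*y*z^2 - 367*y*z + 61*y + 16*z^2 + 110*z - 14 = -7*y^3 + y^2*(-63*z - 34) + y*(-56*z^2 - 418*z + 173) + 8*z^2 + 61*z - 24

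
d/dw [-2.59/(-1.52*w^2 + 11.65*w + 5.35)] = (30.1735 - 7.8736*w)/(-1.52*w^2 + 11.65*w + 5.35)^2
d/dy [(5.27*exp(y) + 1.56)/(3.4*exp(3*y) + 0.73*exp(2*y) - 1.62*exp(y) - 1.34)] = (-(5.27*exp(y) + 1.56)*(10.2*exp(2*y) + 1.46*exp(y) - 1.62) + 17.918*exp(3*y) + 3.8471*exp(2*y) - 8.5374*exp(y) - 7.0618)*exp(y)/(3.4*exp(3*y) + 0.73*exp(2*y) - 1.62*exp(y) - 1.34)^2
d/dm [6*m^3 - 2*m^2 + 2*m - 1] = 18*m^2 - 4*m + 2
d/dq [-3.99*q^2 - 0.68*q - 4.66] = -7.98*q - 0.68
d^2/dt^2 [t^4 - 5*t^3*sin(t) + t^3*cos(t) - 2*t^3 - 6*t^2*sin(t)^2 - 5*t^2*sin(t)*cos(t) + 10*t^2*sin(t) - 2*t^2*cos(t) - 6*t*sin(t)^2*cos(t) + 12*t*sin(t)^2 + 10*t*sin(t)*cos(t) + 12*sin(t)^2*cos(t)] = 5*t^3*sin(t) - t^3*cos(t) - 16*t^2*sin(t) + 10*t^2*sin(2*t) - 28*t^2*cos(t) - 12*t^2*cos(2*t) + 12*t^2 - 22*t*sin(t) - 44*t*sin(2*t) + 95*t*cos(t)/2 + 4*t*cos(2*t) - 27*t*cos(3*t)/2 - 12*t + 23*sin(t) + 19*sin(2*t) - 9*sin(3*t) - 7*cos(t) + 26*cos(2*t) + 27*cos(3*t) - 6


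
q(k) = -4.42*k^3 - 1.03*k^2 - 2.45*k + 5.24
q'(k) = -13.26*k^2 - 2.06*k - 2.45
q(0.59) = 2.53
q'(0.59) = -8.28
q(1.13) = -5.22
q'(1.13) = -21.71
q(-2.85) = 106.18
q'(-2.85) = -104.28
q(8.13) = -2457.92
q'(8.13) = -895.64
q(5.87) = -938.63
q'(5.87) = -471.44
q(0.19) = 4.71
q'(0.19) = -3.32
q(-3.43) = 179.89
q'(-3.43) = -151.39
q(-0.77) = 8.53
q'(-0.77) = -8.73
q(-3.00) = 122.66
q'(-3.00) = -115.61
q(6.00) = -1001.26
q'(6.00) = -492.17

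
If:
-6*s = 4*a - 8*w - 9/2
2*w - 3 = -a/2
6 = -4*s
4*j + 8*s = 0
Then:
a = 17/4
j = 3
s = -3/2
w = 7/16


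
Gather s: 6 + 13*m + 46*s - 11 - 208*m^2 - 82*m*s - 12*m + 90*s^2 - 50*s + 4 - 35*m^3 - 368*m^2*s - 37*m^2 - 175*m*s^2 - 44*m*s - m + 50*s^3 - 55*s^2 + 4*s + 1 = -35*m^3 - 245*m^2 + 50*s^3 + s^2*(35 - 175*m) + s*(-368*m^2 - 126*m)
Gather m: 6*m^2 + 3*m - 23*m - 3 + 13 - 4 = 6*m^2 - 20*m + 6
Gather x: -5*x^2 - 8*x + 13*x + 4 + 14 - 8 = -5*x^2 + 5*x + 10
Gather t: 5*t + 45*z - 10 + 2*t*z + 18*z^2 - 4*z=t*(2*z + 5) + 18*z^2 + 41*z - 10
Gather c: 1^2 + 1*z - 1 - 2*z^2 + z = -2*z^2 + 2*z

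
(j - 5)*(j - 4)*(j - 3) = j^3 - 12*j^2 + 47*j - 60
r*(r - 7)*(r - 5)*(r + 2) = r^4 - 10*r^3 + 11*r^2 + 70*r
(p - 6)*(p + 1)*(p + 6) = p^3 + p^2 - 36*p - 36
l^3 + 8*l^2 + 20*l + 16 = (l + 2)^2*(l + 4)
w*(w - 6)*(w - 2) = w^3 - 8*w^2 + 12*w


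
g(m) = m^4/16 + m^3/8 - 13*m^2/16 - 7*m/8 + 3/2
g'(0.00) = -0.88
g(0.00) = 1.50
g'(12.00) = 465.62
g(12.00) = 1386.00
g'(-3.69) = -2.33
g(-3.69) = -1.03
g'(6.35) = 67.94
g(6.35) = 96.81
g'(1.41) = -1.72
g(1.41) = -0.75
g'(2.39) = 0.80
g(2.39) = -1.49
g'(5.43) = 41.38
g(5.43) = 47.14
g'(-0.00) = -0.88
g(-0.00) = 1.50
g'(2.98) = 4.23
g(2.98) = -0.09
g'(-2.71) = 1.31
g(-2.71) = -1.21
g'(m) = m^3/4 + 3*m^2/8 - 13*m/8 - 7/8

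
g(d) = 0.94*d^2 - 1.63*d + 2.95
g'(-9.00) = -18.55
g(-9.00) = 93.76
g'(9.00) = 15.29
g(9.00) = 64.42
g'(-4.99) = -11.01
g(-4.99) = 34.49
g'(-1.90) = -5.20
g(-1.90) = 9.44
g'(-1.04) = -3.59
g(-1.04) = 5.66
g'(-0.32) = -2.23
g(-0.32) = 3.57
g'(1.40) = 1.00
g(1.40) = 2.51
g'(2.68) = 3.41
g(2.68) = 5.33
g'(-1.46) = -4.37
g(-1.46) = 7.33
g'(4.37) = 6.59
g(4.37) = 13.78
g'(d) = 1.88*d - 1.63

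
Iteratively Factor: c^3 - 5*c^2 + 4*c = (c - 1)*(c^2 - 4*c) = c*(c - 1)*(c - 4)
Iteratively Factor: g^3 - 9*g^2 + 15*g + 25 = (g + 1)*(g^2 - 10*g + 25) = (g - 5)*(g + 1)*(g - 5)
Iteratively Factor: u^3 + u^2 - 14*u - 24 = (u + 3)*(u^2 - 2*u - 8) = (u - 4)*(u + 3)*(u + 2)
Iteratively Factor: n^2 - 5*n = (n - 5)*(n)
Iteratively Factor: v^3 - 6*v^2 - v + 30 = (v - 3)*(v^2 - 3*v - 10) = (v - 5)*(v - 3)*(v + 2)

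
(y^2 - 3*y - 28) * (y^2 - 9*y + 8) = y^4 - 12*y^3 + 7*y^2 + 228*y - 224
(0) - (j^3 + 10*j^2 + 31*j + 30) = -j^3 - 10*j^2 - 31*j - 30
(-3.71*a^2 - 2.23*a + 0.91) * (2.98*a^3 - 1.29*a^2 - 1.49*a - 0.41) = -11.0558*a^5 - 1.8595*a^4 + 11.1164*a^3 + 3.6699*a^2 - 0.4416*a - 0.3731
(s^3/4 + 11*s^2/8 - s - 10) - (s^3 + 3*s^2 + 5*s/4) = -3*s^3/4 - 13*s^2/8 - 9*s/4 - 10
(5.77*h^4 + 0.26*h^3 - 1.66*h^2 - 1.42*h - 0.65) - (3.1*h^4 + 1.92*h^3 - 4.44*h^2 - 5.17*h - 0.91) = 2.67*h^4 - 1.66*h^3 + 2.78*h^2 + 3.75*h + 0.26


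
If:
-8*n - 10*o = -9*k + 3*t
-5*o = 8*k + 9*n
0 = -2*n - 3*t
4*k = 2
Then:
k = 1/2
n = -25/24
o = 43/40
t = 25/36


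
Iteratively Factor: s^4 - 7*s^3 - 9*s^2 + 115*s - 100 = (s + 4)*(s^3 - 11*s^2 + 35*s - 25) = (s - 5)*(s + 4)*(s^2 - 6*s + 5) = (s - 5)*(s - 1)*(s + 4)*(s - 5)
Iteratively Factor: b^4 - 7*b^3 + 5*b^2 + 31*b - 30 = (b - 1)*(b^3 - 6*b^2 - b + 30) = (b - 5)*(b - 1)*(b^2 - b - 6) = (b - 5)*(b - 3)*(b - 1)*(b + 2)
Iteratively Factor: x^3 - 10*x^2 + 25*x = (x - 5)*(x^2 - 5*x) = x*(x - 5)*(x - 5)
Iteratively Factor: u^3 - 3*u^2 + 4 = (u - 2)*(u^2 - u - 2) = (u - 2)^2*(u + 1)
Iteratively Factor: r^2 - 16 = (r + 4)*(r - 4)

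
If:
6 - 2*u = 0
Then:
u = 3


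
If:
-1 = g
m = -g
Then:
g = -1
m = 1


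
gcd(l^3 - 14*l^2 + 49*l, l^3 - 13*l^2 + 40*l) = l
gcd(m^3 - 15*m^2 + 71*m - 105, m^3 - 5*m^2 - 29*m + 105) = m^2 - 10*m + 21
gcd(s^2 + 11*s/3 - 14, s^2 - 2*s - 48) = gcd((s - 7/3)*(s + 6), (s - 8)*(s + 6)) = s + 6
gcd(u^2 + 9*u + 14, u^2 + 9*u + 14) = u^2 + 9*u + 14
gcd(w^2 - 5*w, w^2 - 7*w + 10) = w - 5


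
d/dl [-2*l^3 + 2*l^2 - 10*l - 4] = -6*l^2 + 4*l - 10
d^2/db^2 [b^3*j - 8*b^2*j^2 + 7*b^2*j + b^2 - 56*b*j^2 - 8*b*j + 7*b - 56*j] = 6*b*j - 16*j^2 + 14*j + 2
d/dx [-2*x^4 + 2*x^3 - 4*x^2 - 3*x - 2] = -8*x^3 + 6*x^2 - 8*x - 3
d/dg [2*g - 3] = 2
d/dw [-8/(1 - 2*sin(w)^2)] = -32*sin(2*w)/(cos(4*w) + 1)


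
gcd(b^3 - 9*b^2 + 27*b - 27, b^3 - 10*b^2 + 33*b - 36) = b^2 - 6*b + 9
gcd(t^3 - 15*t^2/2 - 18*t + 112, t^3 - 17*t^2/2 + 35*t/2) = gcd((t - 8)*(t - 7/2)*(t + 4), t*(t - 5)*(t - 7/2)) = t - 7/2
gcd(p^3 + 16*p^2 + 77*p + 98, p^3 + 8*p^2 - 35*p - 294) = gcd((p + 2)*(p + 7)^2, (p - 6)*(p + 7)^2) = p^2 + 14*p + 49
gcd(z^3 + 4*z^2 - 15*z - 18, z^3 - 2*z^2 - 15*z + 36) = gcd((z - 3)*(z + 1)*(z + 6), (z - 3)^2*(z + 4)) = z - 3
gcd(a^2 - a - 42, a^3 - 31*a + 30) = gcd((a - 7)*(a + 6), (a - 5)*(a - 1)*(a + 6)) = a + 6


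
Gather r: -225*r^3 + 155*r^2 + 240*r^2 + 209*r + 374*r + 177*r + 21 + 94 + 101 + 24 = -225*r^3 + 395*r^2 + 760*r + 240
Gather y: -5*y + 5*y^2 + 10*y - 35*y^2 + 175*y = -30*y^2 + 180*y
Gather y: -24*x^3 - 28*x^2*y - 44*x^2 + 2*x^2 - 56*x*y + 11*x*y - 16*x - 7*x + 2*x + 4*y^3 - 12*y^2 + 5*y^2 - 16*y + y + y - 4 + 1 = -24*x^3 - 42*x^2 - 21*x + 4*y^3 - 7*y^2 + y*(-28*x^2 - 45*x - 14) - 3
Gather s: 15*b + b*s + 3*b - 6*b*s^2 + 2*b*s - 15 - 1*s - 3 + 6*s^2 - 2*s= 18*b + s^2*(6 - 6*b) + s*(3*b - 3) - 18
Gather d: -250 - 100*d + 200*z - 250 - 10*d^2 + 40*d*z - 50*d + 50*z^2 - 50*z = -10*d^2 + d*(40*z - 150) + 50*z^2 + 150*z - 500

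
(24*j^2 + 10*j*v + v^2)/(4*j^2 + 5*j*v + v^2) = (6*j + v)/(j + v)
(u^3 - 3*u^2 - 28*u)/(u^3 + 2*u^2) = (u^2 - 3*u - 28)/(u*(u + 2))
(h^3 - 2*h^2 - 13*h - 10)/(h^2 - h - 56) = (-h^3 + 2*h^2 + 13*h + 10)/(-h^2 + h + 56)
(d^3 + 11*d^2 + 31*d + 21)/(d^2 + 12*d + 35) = (d^2 + 4*d + 3)/(d + 5)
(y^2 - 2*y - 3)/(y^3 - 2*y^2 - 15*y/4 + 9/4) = 4*(y + 1)/(4*y^2 + 4*y - 3)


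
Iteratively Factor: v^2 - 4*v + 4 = (v - 2)*(v - 2)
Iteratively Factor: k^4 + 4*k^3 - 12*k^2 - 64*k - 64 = (k + 4)*(k^3 - 12*k - 16) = (k + 2)*(k + 4)*(k^2 - 2*k - 8) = (k - 4)*(k + 2)*(k + 4)*(k + 2)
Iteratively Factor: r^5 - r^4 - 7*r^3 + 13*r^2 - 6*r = (r)*(r^4 - r^3 - 7*r^2 + 13*r - 6) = r*(r - 2)*(r^3 + r^2 - 5*r + 3) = r*(r - 2)*(r + 3)*(r^2 - 2*r + 1) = r*(r - 2)*(r - 1)*(r + 3)*(r - 1)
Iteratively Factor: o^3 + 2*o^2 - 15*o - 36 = (o - 4)*(o^2 + 6*o + 9) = (o - 4)*(o + 3)*(o + 3)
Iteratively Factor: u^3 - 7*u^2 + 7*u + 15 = (u - 5)*(u^2 - 2*u - 3) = (u - 5)*(u + 1)*(u - 3)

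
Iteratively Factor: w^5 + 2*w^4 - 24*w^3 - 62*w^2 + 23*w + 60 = (w - 5)*(w^4 + 7*w^3 + 11*w^2 - 7*w - 12) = (w - 5)*(w + 1)*(w^3 + 6*w^2 + 5*w - 12) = (w - 5)*(w + 1)*(w + 3)*(w^2 + 3*w - 4) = (w - 5)*(w - 1)*(w + 1)*(w + 3)*(w + 4)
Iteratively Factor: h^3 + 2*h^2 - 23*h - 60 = (h - 5)*(h^2 + 7*h + 12) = (h - 5)*(h + 3)*(h + 4)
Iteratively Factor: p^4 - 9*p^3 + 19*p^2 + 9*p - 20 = (p - 4)*(p^3 - 5*p^2 - p + 5) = (p - 4)*(p + 1)*(p^2 - 6*p + 5) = (p - 5)*(p - 4)*(p + 1)*(p - 1)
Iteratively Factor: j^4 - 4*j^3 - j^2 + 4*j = (j - 1)*(j^3 - 3*j^2 - 4*j) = j*(j - 1)*(j^2 - 3*j - 4) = j*(j - 1)*(j + 1)*(j - 4)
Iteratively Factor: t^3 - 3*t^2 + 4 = (t - 2)*(t^2 - t - 2) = (t - 2)^2*(t + 1)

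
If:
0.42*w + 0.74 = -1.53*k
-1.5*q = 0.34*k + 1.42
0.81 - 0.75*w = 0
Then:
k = -0.78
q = -0.77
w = 1.08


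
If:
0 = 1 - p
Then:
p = 1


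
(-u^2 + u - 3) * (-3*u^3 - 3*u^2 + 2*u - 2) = 3*u^5 + 4*u^3 + 13*u^2 - 8*u + 6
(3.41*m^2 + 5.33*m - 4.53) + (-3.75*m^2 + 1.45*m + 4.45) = -0.34*m^2 + 6.78*m - 0.0800000000000001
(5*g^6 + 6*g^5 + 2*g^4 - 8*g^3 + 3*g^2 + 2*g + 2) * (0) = 0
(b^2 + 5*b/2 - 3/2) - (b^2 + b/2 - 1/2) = 2*b - 1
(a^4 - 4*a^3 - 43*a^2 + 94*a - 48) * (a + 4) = a^5 - 59*a^3 - 78*a^2 + 328*a - 192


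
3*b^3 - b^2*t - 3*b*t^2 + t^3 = (-3*b + t)*(-b + t)*(b + t)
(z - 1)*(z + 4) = z^2 + 3*z - 4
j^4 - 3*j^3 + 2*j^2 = j^2*(j - 2)*(j - 1)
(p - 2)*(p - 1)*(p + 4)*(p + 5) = p^4 + 6*p^3 - 5*p^2 - 42*p + 40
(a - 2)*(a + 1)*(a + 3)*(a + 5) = a^4 + 7*a^3 + 5*a^2 - 31*a - 30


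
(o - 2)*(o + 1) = o^2 - o - 2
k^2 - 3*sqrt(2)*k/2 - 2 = (k - 2*sqrt(2))*(k + sqrt(2)/2)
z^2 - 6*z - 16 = (z - 8)*(z + 2)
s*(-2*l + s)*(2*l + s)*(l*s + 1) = -4*l^3*s^2 - 4*l^2*s + l*s^4 + s^3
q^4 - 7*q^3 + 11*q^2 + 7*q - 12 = (q - 4)*(q - 3)*(q - 1)*(q + 1)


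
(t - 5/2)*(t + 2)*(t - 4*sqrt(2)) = t^3 - 4*sqrt(2)*t^2 - t^2/2 - 5*t + 2*sqrt(2)*t + 20*sqrt(2)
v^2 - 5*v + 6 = (v - 3)*(v - 2)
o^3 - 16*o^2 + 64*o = o*(o - 8)^2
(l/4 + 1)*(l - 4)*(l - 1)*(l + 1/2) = l^4/4 - l^3/8 - 33*l^2/8 + 2*l + 2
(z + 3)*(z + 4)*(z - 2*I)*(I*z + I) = I*z^4 + 2*z^3 + 8*I*z^3 + 16*z^2 + 19*I*z^2 + 38*z + 12*I*z + 24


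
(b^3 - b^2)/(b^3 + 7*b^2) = (b - 1)/(b + 7)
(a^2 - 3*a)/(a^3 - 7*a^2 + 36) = a/(a^2 - 4*a - 12)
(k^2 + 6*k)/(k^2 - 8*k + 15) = k*(k + 6)/(k^2 - 8*k + 15)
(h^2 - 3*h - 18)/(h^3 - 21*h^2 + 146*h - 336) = (h + 3)/(h^2 - 15*h + 56)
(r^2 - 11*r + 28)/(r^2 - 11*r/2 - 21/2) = 2*(r - 4)/(2*r + 3)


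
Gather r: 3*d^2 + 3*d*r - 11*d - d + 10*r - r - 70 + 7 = 3*d^2 - 12*d + r*(3*d + 9) - 63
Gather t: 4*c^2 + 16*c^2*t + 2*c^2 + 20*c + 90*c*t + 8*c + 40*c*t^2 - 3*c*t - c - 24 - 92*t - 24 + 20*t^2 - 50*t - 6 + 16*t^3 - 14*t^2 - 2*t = 6*c^2 + 27*c + 16*t^3 + t^2*(40*c + 6) + t*(16*c^2 + 87*c - 144) - 54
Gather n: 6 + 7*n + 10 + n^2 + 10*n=n^2 + 17*n + 16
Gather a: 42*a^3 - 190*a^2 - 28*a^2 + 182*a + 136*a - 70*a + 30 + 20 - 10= 42*a^3 - 218*a^2 + 248*a + 40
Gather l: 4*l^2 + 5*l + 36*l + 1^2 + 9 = 4*l^2 + 41*l + 10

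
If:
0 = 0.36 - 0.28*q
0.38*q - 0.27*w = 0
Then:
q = 1.29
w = 1.81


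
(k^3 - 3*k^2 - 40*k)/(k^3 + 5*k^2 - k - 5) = k*(k - 8)/(k^2 - 1)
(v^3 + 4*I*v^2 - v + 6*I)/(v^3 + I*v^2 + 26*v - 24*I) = (v^2 + 5*I*v - 6)/(v^2 + 2*I*v + 24)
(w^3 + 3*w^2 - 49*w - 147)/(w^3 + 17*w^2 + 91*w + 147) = (w - 7)/(w + 7)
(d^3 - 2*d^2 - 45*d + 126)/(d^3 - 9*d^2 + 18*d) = (d + 7)/d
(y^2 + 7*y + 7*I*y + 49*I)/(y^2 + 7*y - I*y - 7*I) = (y + 7*I)/(y - I)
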